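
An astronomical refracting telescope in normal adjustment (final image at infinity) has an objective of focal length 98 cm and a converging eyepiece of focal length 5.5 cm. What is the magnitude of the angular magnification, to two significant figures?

18

|M| = f_obj/|f_eye| = 98/5.5 = 17.818.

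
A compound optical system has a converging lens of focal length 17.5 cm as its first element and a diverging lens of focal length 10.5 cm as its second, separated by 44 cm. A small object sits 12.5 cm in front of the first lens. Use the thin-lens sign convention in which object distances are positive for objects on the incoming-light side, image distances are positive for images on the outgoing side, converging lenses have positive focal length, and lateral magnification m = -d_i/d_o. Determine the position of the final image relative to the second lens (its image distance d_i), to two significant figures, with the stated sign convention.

Lens 1: 1/d_i1 = 1/f_1 - 1/d_o1 = 1/17.5 - 1/12.5 = -0.02286 cm^-1, so d_i1 = -43.750 cm.
The intermediate image is virtual, 43.750 cm to the left of lens 1, so d_o2 = L - d_i1 = 44 - (-43.750) = 87.750 cm.
Lens 2: 1/d_i2 = 1/f_2 - 1/d_o2 = 1/(-10.5) - 1/(87.750) = -0.10663 cm^-1, so d_i2 = -9.378 cm.

-9.4 cm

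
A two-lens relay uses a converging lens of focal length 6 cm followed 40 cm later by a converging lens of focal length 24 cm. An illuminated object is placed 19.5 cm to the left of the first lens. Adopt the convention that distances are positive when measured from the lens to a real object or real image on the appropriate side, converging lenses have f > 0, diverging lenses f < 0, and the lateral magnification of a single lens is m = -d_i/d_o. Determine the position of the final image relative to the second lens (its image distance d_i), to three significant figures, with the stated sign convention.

Applying the thin-lens equation to the first lens, 1/6 = 1/19.5 + 1/d_i1, which gives d_i1 = 8.667 cm.
Object distance for lens 2: d_o2 = 40 - 8.667 = 31.333 cm.
Applying the thin-lens equation again with f_2 = 24 cm and d_o2 = 31.333 cm gives d_i2 = 102.545 cm.

103 cm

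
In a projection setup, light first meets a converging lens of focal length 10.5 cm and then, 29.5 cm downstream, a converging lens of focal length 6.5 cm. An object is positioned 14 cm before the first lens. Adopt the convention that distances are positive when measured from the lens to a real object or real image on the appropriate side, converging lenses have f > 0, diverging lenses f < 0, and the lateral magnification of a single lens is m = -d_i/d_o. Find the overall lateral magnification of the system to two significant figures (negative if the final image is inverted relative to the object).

Lens 1: 1/d_i1 = 1/f_1 - 1/d_o1 = 1/10.5 - 1/14 = 0.02381 cm^-1, so d_i1 = 42.000 cm.
m_1 = -(42.000)/14 = -3.0000.
Since 42.000 cm > 29.5 cm, the first image lies past the second lens and serves as a virtual object: d_o2 = L - d_i1 = -12.500 cm.
Lens 2: 1/d_i2 = 1/f_2 - 1/d_o2 = 1/6.5 - 1/(-12.500) = 0.23385 cm^-1, so d_i2 = 4.276 cm.
m_2 = -(4.276)/(-12.500) = 0.3421.
The system's lateral magnification is m_1 m_2 = (-3.0000)(0.3421) = -1.0263.

-1.0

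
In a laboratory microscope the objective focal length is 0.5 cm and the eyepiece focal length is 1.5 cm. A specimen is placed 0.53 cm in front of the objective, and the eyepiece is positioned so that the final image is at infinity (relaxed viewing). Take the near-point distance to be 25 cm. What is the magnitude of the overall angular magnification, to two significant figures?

280

Objective: 1/d_i = 1/f_obj - 1/d_o = 1/0.5 - 1/0.53 = 0.11321 cm^-1, so d_i = 8.833 cm.
m_obj = -d_i/d_o = -8.833/0.53 = -16.667.
Eyepiece angular magnification (image at infinity): M_eye = D/f_e = 25/1.5 = 16.667.
Overall M = m_obj x M_eye = (-16.667)(16.667) = -277.78.
|M| = 277.78.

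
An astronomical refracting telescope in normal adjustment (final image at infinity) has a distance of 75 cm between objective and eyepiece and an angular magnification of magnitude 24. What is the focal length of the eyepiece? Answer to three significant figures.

In normal adjustment the tube length equals f_obj + f_eye and |M| = f_obj/f_eye.
So f_obj = 24 f_eye and 24 f_eye + f_eye = 75 cm, giving f_eye = 75/25 = 3.000 cm and f_obj = 72.000 cm.

3.00 cm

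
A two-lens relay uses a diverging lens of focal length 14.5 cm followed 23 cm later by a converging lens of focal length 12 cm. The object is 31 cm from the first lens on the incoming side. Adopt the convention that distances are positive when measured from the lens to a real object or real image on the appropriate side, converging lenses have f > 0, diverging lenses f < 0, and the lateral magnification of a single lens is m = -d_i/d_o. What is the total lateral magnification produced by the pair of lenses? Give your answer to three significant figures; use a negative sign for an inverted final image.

Applying the thin-lens equation to the first lens, 1/(-14.5) = 1/31 + 1/d_i1, which gives d_i1 = -9.879 cm.
Its lateral magnification is m_1 = -d_i1/d_o1 = -(-9.879)/31 = 0.3187.
The intermediate image is virtual, 9.879 cm to the left of lens 1, so d_o2 = L - d_i1 = 23 - (-9.879) = 32.879 cm.
Applying the thin-lens equation again with f_2 = 12 cm and d_o2 = 32.879 cm gives d_i2 = 18.897 cm.
m_2 = -(18.897)/(32.879) = -0.5747.
Overall magnification: m = m_1 m_2 = -0.1832.

-0.183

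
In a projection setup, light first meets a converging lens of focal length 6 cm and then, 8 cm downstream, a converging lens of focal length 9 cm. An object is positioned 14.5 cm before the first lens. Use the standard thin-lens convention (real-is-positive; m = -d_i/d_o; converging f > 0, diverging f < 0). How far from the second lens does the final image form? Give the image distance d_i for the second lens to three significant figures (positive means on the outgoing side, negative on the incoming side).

First lens: d_i1 = 1/(1/6 - 1/14.5) = 10.235 cm.
This image would form 10.235 cm past lens 1, i.e. 2.235 cm beyond lens 2, so it is a virtual object for lens 2: d_o2 = 8 - 10.235 = -2.235 cm.
Second lens: d_i2 = 1/(1/9 - 1/(-2.235)) = 1.791 cm.

1.79 cm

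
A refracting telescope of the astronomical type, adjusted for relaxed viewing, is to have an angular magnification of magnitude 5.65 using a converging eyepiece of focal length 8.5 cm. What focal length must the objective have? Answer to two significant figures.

|M| = f_obj/|f_eye|, so f_obj = |M| x |f_eye| = 5.65 x 8.5 = 48.025 cm.

48 cm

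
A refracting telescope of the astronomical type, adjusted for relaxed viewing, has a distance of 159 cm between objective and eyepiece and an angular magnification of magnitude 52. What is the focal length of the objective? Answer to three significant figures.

156 cm

In normal adjustment the tube length equals f_obj + f_eye and |M| = f_obj/f_eye.
So f_obj = 52 f_eye and 52 f_eye + f_eye = 159 cm, giving f_eye = 159/53 = 3.000 cm and f_obj = 156.000 cm.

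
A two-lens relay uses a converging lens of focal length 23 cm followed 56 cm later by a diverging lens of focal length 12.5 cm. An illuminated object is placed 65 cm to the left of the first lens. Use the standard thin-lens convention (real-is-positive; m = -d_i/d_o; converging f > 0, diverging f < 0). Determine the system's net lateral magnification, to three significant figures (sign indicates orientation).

-0.208

Applying the thin-lens equation to the first lens, 1/23 = 1/65 + 1/d_i1, which gives d_i1 = 35.595 cm.
Its lateral magnification is m_1 = -d_i1/d_o1 = -(35.595)/65 = -0.5476.
That image sits 20.405 cm in front of the second lens, so d_o2 = 20.405 cm.
Applying the thin-lens equation again with f_2 = -12.5 cm and d_o2 = 20.405 cm gives d_i2 = -7.751 cm.
m_2 = -(-7.751)/(20.405) = 0.3799.
The system's lateral magnification is m_1 m_2 = (-0.5476)(0.3799) = -0.2080.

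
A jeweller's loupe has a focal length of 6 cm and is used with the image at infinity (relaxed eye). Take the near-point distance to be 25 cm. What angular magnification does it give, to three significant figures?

M = D/f = 25/6 = 4.167.

4.17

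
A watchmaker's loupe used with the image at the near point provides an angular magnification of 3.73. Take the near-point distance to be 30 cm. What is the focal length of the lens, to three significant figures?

11.0 cm

For the image at the near point, M = 1 + D/f.
f = D/(M - 1) = 30/(3.73 - 1) = 10.989 cm.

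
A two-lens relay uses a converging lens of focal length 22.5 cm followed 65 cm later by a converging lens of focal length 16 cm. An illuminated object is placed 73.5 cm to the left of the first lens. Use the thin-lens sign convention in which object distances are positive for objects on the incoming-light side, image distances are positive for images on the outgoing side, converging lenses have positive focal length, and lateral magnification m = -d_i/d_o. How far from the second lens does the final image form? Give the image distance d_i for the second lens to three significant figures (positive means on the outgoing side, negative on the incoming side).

31.4 cm

Applying the thin-lens equation to the first lens, 1/22.5 = 1/73.5 + 1/d_i1, which gives d_i1 = 32.426 cm.
Object distance for lens 2: d_o2 = 65 - 32.426 = 32.574 cm.
Applying the thin-lens equation again with f_2 = 16 cm and d_o2 = 32.574 cm gives d_i2 = 31.446 cm.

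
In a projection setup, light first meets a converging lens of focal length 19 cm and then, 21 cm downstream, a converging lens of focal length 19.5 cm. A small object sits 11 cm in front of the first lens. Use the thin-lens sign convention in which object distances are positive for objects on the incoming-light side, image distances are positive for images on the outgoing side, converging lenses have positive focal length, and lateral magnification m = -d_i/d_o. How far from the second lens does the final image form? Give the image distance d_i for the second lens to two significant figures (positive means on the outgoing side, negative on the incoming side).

Applying the thin-lens equation to the first lens, 1/19 = 1/11 + 1/d_i1, which gives d_i1 = -26.125 cm.
With d_i1 < 0 the first image is virtual and lies on the object side; the object distance for lens 2 is d_o2 = 21 - (-26.125) = 47.125 cm.
Applying the thin-lens equation again with f_2 = 19.5 cm and d_o2 = 47.125 cm gives d_i2 = 33.265 cm.

33 cm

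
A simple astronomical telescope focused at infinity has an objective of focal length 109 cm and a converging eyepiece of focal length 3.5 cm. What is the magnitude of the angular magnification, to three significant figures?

31.1

|M| = f_obj/|f_eye| = 109/3.5 = 31.143.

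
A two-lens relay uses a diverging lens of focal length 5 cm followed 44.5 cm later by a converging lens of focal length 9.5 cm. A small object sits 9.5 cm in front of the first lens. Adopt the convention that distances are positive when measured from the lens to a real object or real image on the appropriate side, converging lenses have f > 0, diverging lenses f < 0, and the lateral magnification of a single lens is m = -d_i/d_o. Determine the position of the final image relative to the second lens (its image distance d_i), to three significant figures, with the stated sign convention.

11.9 cm

First lens: d_i1 = 1/(1/(-5) - 1/9.5) = -3.276 cm.
With d_i1 < 0 the first image is virtual and lies on the object side; the object distance for lens 2 is d_o2 = 44.5 - (-3.276) = 47.776 cm.
Second lens: d_i2 = 1/(1/9.5 - 1/(47.776)) = 11.858 cm.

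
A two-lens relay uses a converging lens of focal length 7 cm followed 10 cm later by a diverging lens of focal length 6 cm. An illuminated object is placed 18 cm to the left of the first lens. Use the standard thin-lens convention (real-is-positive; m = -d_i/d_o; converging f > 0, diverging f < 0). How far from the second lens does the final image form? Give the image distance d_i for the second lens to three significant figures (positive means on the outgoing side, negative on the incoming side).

1.92 cm

Applying the thin-lens equation to the first lens, 1/7 = 1/18 + 1/d_i1, which gives d_i1 = 11.455 cm.
Since 11.455 cm > 10 cm, the first image lies past the second lens and serves as a virtual object: d_o2 = L - d_i1 = -1.455 cm.
Applying the thin-lens equation again with f_2 = -6 cm and d_o2 = -1.455 cm gives d_i2 = 1.920 cm.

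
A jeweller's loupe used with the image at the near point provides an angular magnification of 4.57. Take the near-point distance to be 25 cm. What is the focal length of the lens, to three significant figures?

For the image at the near point, M = 1 + D/f.
f = D/(M - 1) = 25/(4.57 - 1) = 7.003 cm.

7.00 cm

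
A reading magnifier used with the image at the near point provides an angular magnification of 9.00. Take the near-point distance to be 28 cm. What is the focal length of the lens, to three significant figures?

For the image at the near point, M = 1 + D/f.
f = D/(M - 1) = 28/(9.0 - 1) = 3.500 cm.

3.50 cm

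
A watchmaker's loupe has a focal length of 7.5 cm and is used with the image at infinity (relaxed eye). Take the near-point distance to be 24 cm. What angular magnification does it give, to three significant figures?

3.20

M = D/f = 24/7.5 = 3.200.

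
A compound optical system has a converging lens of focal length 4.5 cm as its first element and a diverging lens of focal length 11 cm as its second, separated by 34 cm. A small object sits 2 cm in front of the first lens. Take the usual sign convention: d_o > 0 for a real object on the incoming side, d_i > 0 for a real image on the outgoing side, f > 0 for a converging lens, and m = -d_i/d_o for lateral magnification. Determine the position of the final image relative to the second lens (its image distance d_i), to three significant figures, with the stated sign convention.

-8.51 cm

Lens 1: 1/d_i1 = 1/f_1 - 1/d_o1 = 1/4.5 - 1/2 = -0.27778 cm^-1, so d_i1 = -3.600 cm.
The intermediate image is virtual, 3.600 cm to the left of lens 1, so d_o2 = L - d_i1 = 34 - (-3.600) = 37.600 cm.
Lens 2: 1/d_i2 = 1/f_2 - 1/d_o2 = 1/(-11) - 1/(37.600) = -0.11750 cm^-1, so d_i2 = -8.510 cm.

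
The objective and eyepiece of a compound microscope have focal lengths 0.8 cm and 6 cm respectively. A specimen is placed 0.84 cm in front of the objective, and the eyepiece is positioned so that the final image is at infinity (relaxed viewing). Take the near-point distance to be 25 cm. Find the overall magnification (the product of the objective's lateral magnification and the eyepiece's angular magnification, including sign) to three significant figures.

-83.3

Objective: 1/d_i = 1/f_obj - 1/d_o = 1/0.8 - 1/0.84 = 0.05952 cm^-1, so d_i = 16.800 cm.
m_obj = -d_i/d_o = -16.800/0.84 = -20.000.
Eyepiece angular magnification (image at infinity): M_eye = D/f_e = 25/6 = 4.167.
Overall M = m_obj x M_eye = (-20.000)(4.167) = -83.33.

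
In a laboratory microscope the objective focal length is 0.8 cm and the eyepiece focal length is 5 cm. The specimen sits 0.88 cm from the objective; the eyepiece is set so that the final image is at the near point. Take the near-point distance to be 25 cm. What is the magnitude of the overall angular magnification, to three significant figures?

60.0

Objective: 1/d_i = 1/f_obj - 1/d_o = 1/0.8 - 1/0.88 = 0.11364 cm^-1, so d_i = 8.800 cm.
m_obj = -d_i/d_o = -8.800/0.88 = -10.000.
Eyepiece angular magnification (image at near point): M_eye = 1 + D/f_e = 1 + 25/5 = 6.000.
Overall M = m_obj x M_eye = (-10.000)(6.000) = -60.00.
|M| = 60.00.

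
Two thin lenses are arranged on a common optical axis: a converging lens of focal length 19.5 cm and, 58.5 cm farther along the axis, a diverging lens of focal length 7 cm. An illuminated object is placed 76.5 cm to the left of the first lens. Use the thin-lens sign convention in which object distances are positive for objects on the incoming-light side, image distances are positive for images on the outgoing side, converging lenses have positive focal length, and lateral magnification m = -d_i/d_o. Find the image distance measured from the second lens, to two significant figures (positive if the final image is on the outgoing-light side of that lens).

-5.8 cm

Lens 1: 1/d_i1 = 1/f_1 - 1/d_o1 = 1/19.5 - 1/76.5 = 0.03821 cm^-1, so d_i1 = 26.171 cm.
That image sits 32.329 cm in front of the second lens, so d_o2 = 32.329 cm.
Lens 2: 1/d_i2 = 1/f_2 - 1/d_o2 = 1/(-7) - 1/(32.329) = -0.17379 cm^-1, so d_i2 = -5.754 cm.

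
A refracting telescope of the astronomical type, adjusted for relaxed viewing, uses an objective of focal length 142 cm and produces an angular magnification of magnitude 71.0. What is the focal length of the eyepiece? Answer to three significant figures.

|M| = f_obj/f_eye, so f_eye = f_obj/|M| = 142/71.0 = 2.000 cm.

2.00 cm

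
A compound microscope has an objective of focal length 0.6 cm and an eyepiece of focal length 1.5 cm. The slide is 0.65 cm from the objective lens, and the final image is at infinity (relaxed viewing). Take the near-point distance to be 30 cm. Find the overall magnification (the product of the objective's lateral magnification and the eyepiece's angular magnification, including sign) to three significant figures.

-240

Objective: 1/d_i = 1/f_obj - 1/d_o = 1/0.6 - 1/0.65 = 0.12821 cm^-1, so d_i = 7.800 cm.
m_obj = -d_i/d_o = -7.800/0.65 = -12.000.
Eyepiece angular magnification (image at infinity): M_eye = D/f_e = 30/1.5 = 20.000.
Overall M = m_obj x M_eye = (-12.000)(20.000) = -240.00.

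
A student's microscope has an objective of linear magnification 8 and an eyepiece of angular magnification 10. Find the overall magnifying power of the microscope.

The overall magnification of a compound microscope is the product of the objective and eyepiece magnifications:
M = M_obj x M_eye = 8 x 10 = 80.

80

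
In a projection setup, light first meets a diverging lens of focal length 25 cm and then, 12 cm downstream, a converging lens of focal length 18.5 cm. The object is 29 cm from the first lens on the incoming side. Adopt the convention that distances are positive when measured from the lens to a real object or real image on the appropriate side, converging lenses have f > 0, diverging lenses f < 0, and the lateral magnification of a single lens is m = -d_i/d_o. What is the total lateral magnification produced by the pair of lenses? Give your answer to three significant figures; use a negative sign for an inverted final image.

-1.24

Lens 1: 1/d_i1 = 1/f_1 - 1/d_o1 = 1/(-25) - 1/29 = -0.07448 cm^-1, so d_i1 = -13.426 cm.
m_1 = -(-13.426)/29 = 0.4630.
With d_i1 < 0 the first image is virtual and lies on the object side; the object distance for lens 2 is d_o2 = 12 - (-13.426) = 25.426 cm.
Lens 2: 1/d_i2 = 1/f_2 - 1/d_o2 = 1/18.5 - 1/(25.426) = 0.01472 cm^-1, so d_i2 = 67.916 cm.
m_2 = -(67.916)/(25.426) = -2.6711.
Overall magnification: m = m_1 m_2 = -1.2366.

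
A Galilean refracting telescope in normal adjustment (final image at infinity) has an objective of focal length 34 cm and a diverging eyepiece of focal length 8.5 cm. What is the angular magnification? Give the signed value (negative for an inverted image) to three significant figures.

4.00

M = -f_obj/f_eye = -34/(-8.5) = 4.000.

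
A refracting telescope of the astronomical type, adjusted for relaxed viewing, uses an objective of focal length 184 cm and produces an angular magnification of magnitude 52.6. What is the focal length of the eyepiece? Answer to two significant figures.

|M| = f_obj/f_eye, so f_eye = f_obj/|M| = 184/52.6 = 3.498 cm.

3.5 cm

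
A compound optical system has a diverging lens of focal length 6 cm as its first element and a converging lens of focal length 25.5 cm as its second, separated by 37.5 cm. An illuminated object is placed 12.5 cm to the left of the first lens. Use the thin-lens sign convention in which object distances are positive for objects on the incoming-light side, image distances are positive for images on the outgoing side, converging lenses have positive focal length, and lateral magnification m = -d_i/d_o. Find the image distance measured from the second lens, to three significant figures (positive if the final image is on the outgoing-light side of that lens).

First lens: d_i1 = 1/(1/(-6) - 1/12.5) = -4.054 cm.
With d_i1 < 0 the first image is virtual and lies on the object side; the object distance for lens 2 is d_o2 = 37.5 - (-4.054) = 41.554 cm.
Second lens: d_i2 = 1/(1/25.5 - 1/(41.554)) = 66.004 cm.

66.0 cm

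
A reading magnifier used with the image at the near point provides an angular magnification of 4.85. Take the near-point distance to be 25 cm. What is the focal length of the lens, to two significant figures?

For the image at the near point, M = 1 + D/f.
f = D/(M - 1) = 25/(4.85 - 1) = 6.494 cm.

6.5 cm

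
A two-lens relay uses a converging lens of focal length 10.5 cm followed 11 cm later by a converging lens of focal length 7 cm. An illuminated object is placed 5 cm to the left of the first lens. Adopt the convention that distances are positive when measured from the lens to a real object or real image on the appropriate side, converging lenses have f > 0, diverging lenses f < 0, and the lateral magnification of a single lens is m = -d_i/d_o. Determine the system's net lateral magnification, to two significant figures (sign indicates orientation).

Applying the thin-lens equation to the first lens, 1/10.5 = 1/5 + 1/d_i1, which gives d_i1 = -9.545 cm.
Its lateral magnification is m_1 = -d_i1/d_o1 = -(-9.545)/5 = 1.9091.
With d_i1 < 0 the first image is virtual and lies on the object side; the object distance for lens 2 is d_o2 = 11 - (-9.545) = 20.545 cm.
Applying the thin-lens equation again with f_2 = 7 cm and d_o2 = 20.545 cm gives d_i2 = 10.617 cm.
m_2 = -(10.617)/(20.545) = -0.5168.
Overall magnification: m = m_1 m_2 = -0.9866.

-0.99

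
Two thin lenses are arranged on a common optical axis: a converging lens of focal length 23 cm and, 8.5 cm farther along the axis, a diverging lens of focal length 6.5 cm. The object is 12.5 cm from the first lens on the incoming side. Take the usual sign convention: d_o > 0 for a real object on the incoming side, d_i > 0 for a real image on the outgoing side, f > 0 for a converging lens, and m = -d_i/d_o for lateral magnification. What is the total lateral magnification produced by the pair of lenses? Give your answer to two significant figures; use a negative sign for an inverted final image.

0.34

First lens: d_i1 = 1/(1/23 - 1/12.5) = -27.381 cm.
m_1 = -(-27.381)/12.5 = 2.1905.
With d_i1 < 0 the first image is virtual and lies on the object side; the object distance for lens 2 is d_o2 = 8.5 - (-27.381) = 35.881 cm.
Second lens: d_i2 = 1/(1/(-6.5) - 1/(35.881)) = -5.503 cm.
m_2 = -(-5.503)/(35.881) = 0.1534.
Overall magnification: m = m_1 m_2 = 0.3360.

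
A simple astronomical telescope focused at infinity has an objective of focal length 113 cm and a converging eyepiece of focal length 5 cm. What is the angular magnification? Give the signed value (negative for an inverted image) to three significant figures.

M = -f_obj/f_eye = -113/(5) = -22.600.

-22.6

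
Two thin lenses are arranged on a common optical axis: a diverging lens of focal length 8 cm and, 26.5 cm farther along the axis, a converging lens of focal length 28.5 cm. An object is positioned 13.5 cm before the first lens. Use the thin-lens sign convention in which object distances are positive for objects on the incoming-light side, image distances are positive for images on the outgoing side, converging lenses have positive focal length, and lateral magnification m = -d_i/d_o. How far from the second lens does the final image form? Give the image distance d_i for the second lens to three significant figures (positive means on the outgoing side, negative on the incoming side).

297 cm

Lens 1: 1/d_i1 = 1/f_1 - 1/d_o1 = 1/(-8) - 1/13.5 = -0.19907 cm^-1, so d_i1 = -5.023 cm.
The intermediate image is virtual, 5.023 cm to the left of lens 1, so d_o2 = L - d_i1 = 26.5 - (-5.023) = 31.523 cm.
Lens 2: 1/d_i2 = 1/f_2 - 1/d_o2 = 1/28.5 - 1/(31.523) = 0.00337 cm^-1, so d_i2 = 297.167 cm.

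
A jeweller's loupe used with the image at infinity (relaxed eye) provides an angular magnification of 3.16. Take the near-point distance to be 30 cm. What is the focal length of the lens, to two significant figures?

For the image at infinity, M = D/f.
f = D/M = 30/3.16 = 9.494 cm.

9.5 cm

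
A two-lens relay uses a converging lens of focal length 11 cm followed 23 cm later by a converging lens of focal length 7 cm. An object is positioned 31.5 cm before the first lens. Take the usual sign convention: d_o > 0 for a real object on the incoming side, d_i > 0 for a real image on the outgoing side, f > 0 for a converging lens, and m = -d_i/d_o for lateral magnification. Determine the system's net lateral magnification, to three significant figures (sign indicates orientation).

-4.16

Applying the thin-lens equation to the first lens, 1/11 = 1/31.5 + 1/d_i1, which gives d_i1 = 16.902 cm.
Its lateral magnification is m_1 = -d_i1/d_o1 = -(16.902)/31.5 = -0.5366.
Object distance for lens 2: d_o2 = 23 - 16.902 = 6.098 cm.
Applying the thin-lens equation again with f_2 = 7 cm and d_o2 = 6.098 cm gives d_i2 = -47.297 cm.
m_2 = -(-47.297)/(6.098) = 7.7568.
The system's lateral magnification is m_1 m_2 = (-0.5366)(7.7568) = -4.1622.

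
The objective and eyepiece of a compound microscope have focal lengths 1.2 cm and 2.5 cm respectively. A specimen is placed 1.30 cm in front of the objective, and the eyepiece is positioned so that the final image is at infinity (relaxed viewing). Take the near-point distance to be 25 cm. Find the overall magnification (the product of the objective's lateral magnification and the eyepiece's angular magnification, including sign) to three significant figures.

Objective: 1/d_i = 1/f_obj - 1/d_o = 1/1.2 - 1/1.30 = 0.06410 cm^-1, so d_i = 15.600 cm.
m_obj = -d_i/d_o = -15.600/1.30 = -12.000.
Eyepiece angular magnification (image at infinity): M_eye = D/f_e = 25/2.5 = 10.000.
Overall M = m_obj x M_eye = (-12.000)(10.000) = -120.00.

-120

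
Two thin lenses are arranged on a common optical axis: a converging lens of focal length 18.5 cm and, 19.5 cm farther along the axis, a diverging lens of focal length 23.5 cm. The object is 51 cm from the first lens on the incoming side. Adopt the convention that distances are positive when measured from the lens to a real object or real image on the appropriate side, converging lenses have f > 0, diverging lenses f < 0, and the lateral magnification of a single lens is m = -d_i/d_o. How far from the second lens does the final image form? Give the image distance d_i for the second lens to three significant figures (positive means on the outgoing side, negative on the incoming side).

First lens: d_i1 = 1/(1/18.5 - 1/51) = 29.031 cm.
This image would form 29.031 cm past lens 1, i.e. 9.531 cm beyond lens 2, so it is a virtual object for lens 2: d_o2 = 19.5 - 29.031 = -9.531 cm.
Second lens: d_i2 = 1/(1/(-23.5) - 1/(-9.531)) = 16.033 cm.

16.0 cm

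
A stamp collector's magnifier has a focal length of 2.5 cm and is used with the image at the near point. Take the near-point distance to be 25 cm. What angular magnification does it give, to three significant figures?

11.0

M = 1 + D/f = 1 + 25/2.5 = 11.000.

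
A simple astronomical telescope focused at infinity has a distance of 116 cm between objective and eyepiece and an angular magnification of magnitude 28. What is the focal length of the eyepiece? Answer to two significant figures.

In normal adjustment the tube length equals f_obj + f_eye and |M| = f_obj/f_eye.
So f_obj = 28 f_eye and 28 f_eye + f_eye = 116 cm, giving f_eye = 116/29 = 4.000 cm and f_obj = 112.000 cm.

4.0 cm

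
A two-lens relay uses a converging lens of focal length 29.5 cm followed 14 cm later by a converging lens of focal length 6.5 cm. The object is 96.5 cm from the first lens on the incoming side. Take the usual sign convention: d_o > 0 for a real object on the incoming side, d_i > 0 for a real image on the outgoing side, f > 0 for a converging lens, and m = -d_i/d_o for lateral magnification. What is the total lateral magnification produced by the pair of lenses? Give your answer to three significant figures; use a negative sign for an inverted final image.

-0.0818

First lens: d_i1 = 1/(1/29.5 - 1/96.5) = 42.489 cm.
m_1 = -(42.489)/96.5 = -0.4403.
Since 42.489 cm > 14 cm, the first image lies past the second lens and serves as a virtual object: d_o2 = L - d_i1 = -28.489 cm.
Second lens: d_i2 = 1/(1/6.5 - 1/(-28.489)) = 5.292 cm.
m_2 = -(5.292)/(-28.489) = 0.1858.
Overall magnification: m = m_1 m_2 = -0.0818.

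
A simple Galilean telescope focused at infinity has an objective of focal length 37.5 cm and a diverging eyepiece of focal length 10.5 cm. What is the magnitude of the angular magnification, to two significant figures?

3.6

|M| = f_obj/|f_eye| = 37.5/10.5 = 3.571.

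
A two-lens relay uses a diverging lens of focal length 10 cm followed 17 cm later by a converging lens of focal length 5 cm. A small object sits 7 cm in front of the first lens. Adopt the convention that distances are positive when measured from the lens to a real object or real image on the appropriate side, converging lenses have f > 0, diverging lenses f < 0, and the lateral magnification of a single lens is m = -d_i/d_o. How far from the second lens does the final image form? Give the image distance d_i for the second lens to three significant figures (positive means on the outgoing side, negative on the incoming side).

6.55 cm

Lens 1: 1/d_i1 = 1/f_1 - 1/d_o1 = 1/(-10) - 1/7 = -0.24286 cm^-1, so d_i1 = -4.118 cm.
With d_i1 < 0 the first image is virtual and lies on the object side; the object distance for lens 2 is d_o2 = 17 - (-4.118) = 21.118 cm.
Lens 2: 1/d_i2 = 1/f_2 - 1/d_o2 = 1/5 - 1/(21.118) = 0.15265 cm^-1, so d_i2 = 6.551 cm.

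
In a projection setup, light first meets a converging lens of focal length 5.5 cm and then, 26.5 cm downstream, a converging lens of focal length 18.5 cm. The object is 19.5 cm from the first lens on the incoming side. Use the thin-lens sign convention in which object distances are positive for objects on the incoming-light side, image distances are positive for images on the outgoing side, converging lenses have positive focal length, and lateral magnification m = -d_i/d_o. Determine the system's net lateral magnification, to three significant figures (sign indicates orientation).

21.4

First lens: d_i1 = 1/(1/5.5 - 1/19.5) = 7.661 cm.
m_1 = -(7.661)/19.5 = -0.3929.
That image sits 18.839 cm in front of the second lens, so d_o2 = 18.839 cm.
Second lens: d_i2 = 1/(1/18.5 - 1/(18.839)) = 1027.237 cm.
m_2 = -(1027.237)/(18.839) = -54.5263.
The system's lateral magnification is m_1 m_2 = (-0.3929)(-54.5263) = 21.4211.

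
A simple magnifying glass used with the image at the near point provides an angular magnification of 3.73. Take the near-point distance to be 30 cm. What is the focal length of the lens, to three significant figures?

11.0 cm

For the image at the near point, M = 1 + D/f.
f = D/(M - 1) = 30/(3.73 - 1) = 10.989 cm.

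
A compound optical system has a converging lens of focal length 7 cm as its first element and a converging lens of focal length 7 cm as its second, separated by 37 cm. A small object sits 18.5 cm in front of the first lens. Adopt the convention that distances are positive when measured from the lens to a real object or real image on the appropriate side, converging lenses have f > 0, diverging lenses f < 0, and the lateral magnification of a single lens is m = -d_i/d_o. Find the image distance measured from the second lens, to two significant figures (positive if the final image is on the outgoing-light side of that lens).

9.6 cm

Applying the thin-lens equation to the first lens, 1/7 = 1/18.5 + 1/d_i1, which gives d_i1 = 11.261 cm.
That image sits 25.739 cm in front of the second lens, so d_o2 = 25.739 cm.
Applying the thin-lens equation again with f_2 = 7 cm and d_o2 = 25.739 cm gives d_i2 = 9.615 cm.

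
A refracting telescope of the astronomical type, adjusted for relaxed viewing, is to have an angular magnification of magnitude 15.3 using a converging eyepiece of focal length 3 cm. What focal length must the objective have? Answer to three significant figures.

45.9 cm

|M| = f_obj/|f_eye|, so f_obj = |M| x |f_eye| = 15.3 x 3 = 45.900 cm.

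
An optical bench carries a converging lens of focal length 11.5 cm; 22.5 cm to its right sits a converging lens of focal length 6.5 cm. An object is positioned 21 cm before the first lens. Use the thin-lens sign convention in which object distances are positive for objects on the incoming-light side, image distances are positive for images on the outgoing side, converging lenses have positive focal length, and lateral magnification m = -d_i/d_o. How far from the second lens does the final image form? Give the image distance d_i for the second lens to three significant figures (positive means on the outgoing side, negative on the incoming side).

First lens: d_i1 = 1/(1/11.5 - 1/21) = 25.421 cm.
This image would form 25.421 cm past lens 1, i.e. 2.921 cm beyond lens 2, so it is a virtual object for lens 2: d_o2 = 22.5 - 25.421 = -2.921 cm.
Second lens: d_i2 = 1/(1/6.5 - 1/(-2.921)) = 2.015 cm.

2.02 cm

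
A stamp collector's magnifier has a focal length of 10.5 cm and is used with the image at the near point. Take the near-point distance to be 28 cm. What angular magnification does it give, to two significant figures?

3.7

M = 1 + D/f = 1 + 28/10.5 = 3.667.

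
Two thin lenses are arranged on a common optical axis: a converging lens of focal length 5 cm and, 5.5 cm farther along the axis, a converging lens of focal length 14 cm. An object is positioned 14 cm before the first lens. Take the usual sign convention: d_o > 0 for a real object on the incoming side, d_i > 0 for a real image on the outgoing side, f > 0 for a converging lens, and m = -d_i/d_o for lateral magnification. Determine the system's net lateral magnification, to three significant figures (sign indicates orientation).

-0.478

Lens 1: 1/d_i1 = 1/f_1 - 1/d_o1 = 1/5 - 1/14 = 0.12857 cm^-1, so d_i1 = 7.778 cm.
m_1 = -(7.778)/14 = -0.5556.
This image would form 7.778 cm past lens 1, i.e. 2.278 cm beyond lens 2, so it is a virtual object for lens 2: d_o2 = 5.5 - 7.778 = -2.278 cm.
Lens 2: 1/d_i2 = 1/f_2 - 1/d_o2 = 1/14 - 1/(-2.278) = 0.51045 cm^-1, so d_i2 = 1.959 cm.
m_2 = -(1.959)/(-2.278) = 0.8601.
Overall magnification: m = m_1 m_2 = -0.4778.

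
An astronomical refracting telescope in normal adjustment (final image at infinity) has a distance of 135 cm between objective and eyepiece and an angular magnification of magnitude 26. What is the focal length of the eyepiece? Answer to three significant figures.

In normal adjustment the tube length equals f_obj + f_eye and |M| = f_obj/f_eye.
So f_obj = 26 f_eye and 26 f_eye + f_eye = 135 cm, giving f_eye = 135/27 = 5.000 cm and f_obj = 130.000 cm.

5.00 cm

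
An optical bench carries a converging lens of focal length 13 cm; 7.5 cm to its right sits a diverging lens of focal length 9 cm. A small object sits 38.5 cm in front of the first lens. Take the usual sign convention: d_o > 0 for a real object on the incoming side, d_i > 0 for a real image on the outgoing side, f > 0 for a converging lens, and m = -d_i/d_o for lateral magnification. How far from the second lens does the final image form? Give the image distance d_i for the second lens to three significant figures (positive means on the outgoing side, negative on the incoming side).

-34.9 cm

Applying the thin-lens equation to the first lens, 1/13 = 1/38.5 + 1/d_i1, which gives d_i1 = 19.627 cm.
Since 19.627 cm > 7.5 cm, the first image lies past the second lens and serves as a virtual object: d_o2 = L - d_i1 = -12.127 cm.
Applying the thin-lens equation again with f_2 = -9 cm and d_o2 = -12.127 cm gives d_i2 = -34.900 cm.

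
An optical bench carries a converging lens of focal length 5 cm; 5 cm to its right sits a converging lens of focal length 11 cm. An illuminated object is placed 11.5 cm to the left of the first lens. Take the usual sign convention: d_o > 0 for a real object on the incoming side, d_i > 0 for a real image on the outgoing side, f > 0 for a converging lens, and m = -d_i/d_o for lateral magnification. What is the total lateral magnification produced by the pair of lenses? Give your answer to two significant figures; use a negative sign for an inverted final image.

-0.57

First lens: d_i1 = 1/(1/5 - 1/11.5) = 8.846 cm.
m_1 = -(8.846)/11.5 = -0.7692.
This image would form 8.846 cm past lens 1, i.e. 3.846 cm beyond lens 2, so it is a virtual object for lens 2: d_o2 = 5 - 8.846 = -3.846 cm.
Second lens: d_i2 = 1/(1/11 - 1/(-3.846)) = 2.850 cm.
m_2 = -(2.850)/(-3.846) = 0.7409.
Overall magnification: m = m_1 m_2 = -0.5699.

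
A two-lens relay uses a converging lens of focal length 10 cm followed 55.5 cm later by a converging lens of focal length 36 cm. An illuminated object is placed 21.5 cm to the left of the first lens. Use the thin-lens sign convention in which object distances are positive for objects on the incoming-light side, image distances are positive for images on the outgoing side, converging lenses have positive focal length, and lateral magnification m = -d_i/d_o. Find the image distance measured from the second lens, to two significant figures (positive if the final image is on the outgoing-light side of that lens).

1600 cm

Applying the thin-lens equation to the first lens, 1/10 = 1/21.5 + 1/d_i1, which gives d_i1 = 18.696 cm.
Object distance for lens 2: d_o2 = 55.5 - 18.696 = 36.804 cm.
Applying the thin-lens equation again with f_2 = 36 cm and d_o2 = 36.804 cm gives d_i2 = 1647.243 cm.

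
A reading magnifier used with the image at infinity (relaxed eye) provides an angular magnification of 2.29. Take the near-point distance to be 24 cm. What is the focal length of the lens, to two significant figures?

10 cm

For the image at infinity, M = D/f.
f = D/M = 24/2.29 = 10.480 cm.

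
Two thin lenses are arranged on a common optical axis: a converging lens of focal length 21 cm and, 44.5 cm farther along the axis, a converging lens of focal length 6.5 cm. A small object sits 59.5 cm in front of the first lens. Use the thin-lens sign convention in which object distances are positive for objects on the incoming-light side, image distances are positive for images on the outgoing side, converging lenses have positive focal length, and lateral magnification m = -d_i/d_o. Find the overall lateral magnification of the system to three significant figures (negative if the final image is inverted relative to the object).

0.639

Applying the thin-lens equation to the first lens, 1/21 = 1/59.5 + 1/d_i1, which gives d_i1 = 32.455 cm.
Its lateral magnification is m_1 = -d_i1/d_o1 = -(32.455)/59.5 = -0.5455.
Object distance for lens 2: d_o2 = 44.5 - 32.455 = 12.045 cm.
Applying the thin-lens equation again with f_2 = 6.5 cm and d_o2 = 12.045 cm gives d_i2 = 14.119 cm.
m_2 = -(14.119)/(12.045) = -1.1721.
The system's lateral magnification is m_1 m_2 = (-0.5455)(-1.1721) = 0.6393.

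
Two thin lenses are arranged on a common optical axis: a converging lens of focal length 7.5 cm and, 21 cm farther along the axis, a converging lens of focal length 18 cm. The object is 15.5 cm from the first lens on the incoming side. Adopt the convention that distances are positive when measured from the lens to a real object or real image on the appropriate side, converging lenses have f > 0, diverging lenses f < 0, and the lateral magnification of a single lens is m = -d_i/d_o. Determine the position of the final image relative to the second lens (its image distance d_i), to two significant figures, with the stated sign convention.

-10 cm

First lens: d_i1 = 1/(1/7.5 - 1/15.5) = 14.531 cm.
The intermediate image is 14.531 cm to the right of lens 1, so d_o2 = L - d_i1 = 21 - 14.531 = 6.469 cm.
Second lens: d_i2 = 1/(1/18 - 1/(6.469)) = -10.098 cm.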